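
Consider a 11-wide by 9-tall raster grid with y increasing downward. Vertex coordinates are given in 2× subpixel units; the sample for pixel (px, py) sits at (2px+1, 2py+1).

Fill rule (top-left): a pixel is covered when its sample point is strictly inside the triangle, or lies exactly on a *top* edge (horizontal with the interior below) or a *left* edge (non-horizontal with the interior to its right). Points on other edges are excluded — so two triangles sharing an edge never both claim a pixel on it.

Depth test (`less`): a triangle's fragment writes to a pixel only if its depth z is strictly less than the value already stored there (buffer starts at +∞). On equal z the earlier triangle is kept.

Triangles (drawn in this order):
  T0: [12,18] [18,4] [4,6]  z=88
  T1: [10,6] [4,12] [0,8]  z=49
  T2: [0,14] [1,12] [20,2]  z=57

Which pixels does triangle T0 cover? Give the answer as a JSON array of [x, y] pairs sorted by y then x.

T0:
  2·area = 184  (B↔C swapped to make it positive)
  edge (12, 18)→(4, 6): d=(-8,-12) top-left  bias=+0
  edge (4, 6)→(18, 4): d=(14,-2) top-left  bias=+0
  edge (18, 4)→(12, 18): d=(-6,14) right/bottom  bias=-1
    (5,2)@(11, 5): e=[92,0,92] → █  [on edge]
    (6,2)@(13, 5): e=[116,4,64] → █
    (7,2)@(15, 5): e=[140,8,36] → █
    (8,2)@(17, 5): e=[164,12,8] → █
    (9,2)@(19, 5): e=[188,16,-20] → ·
    (2,3)@(5, 7): e=[4,16,164] → █
    (3,3)@(7, 7): e=[28,20,136] → █
    (4,3)@(9, 7): e=[52,24,108] → █
    (8,3)@(17, 7): e=[148,40,-4] → ·
    (2,4)@(5, 9): e=[-12,44,152] → ·
    (3,4)@(7, 9): e=[12,48,124] → █
    (8,4)@(17, 9): e=[132,68,-16] → ·
    (7,5)@(15, 11): e=[92,92,0] → ·  [on edge]
  covered (23 px):
    · · · · · · · · · · ·
    · · · · · · · · · · ·
    · · · · · █ █ █ █ · ·
    · · █ █ █ █ █ █ · · ·
    · · · █ █ █ █ █ · · ·
    · · · · █ █ █ · · · ·
    · · · · █ █ █ · · · ·
    · · · · · █ █ · · · ·
    · · · · · · · · · · ·
T1:
  2·area = 48
  edge (10, 6)→(4, 12): d=(-6,6) right/bottom  bias=-1
  edge (4, 12)→(0, 8): d=(-4,-4) top-left  bias=+0
  edge (0, 8)→(10, 6): d=(10,-2) top-left  bias=+0
    (7,0)@(15, 1): e=[0,88,-40] → ·  [on edge]
    (6,1)@(13, 3): e=[0,72,-24] → ·  [on edge]
    (5,2)@(11, 5): e=[0,56,-8] → ·  [on edge]
    (7,2)@(15, 5): e=[-24,72,0] → ·  [on edge]
    (2,3)@(5, 7): e=[24,24,0] → █  [on edge]
    (3,3)@(7, 7): e=[12,32,4] → █
    (4,3)@(9, 7): e=[0,40,8] → ·  [on edge]
    (0,4)@(1, 9): e=[36,0,12] → █  [on edge]
    (1,4)@(3, 9): e=[24,8,16] → █
    (3,4)@(7, 9): e=[0,24,24] → ·  [on edge]
    (0,5)@(1, 11): e=[24,-8,32] → ·
    (1,5)@(3, 11): e=[12,0,36] → █  [on edge]
    (2,5)@(5, 11): e=[0,8,40] → ·  [on edge]
    (1,6)@(3, 13): e=[0,-8,56] → ·  [on edge]
    (2,6)@(5, 13): e=[-12,0,60] → ·  [on edge]
    (0,7)@(1, 15): e=[0,-24,72] → ·  [on edge]
    (3,7)@(7, 15): e=[-36,0,84] → ·  [on edge]
    (4,8)@(9, 17): e=[-60,0,108] → ·  [on edge]
  covered (6 px):
    · · · · · · · · · · ·
    · · · · · · · · · · ·
    · · · · · · · · · · ·
    · · █ █ · · · · · · ·
    █ █ █ · · · · · · · ·
    · █ · · · · · · · · ·
    · · · · · · · · · · ·
    · · · · · · · · · · ·
    · · · · · · · · · · ·
T2:
  2·area = 28
  edge (0, 14)→(1, 12): d=(1,-2) top-left  bias=+0
  edge (1, 12)→(20, 2): d=(19,-10) top-left  bias=+0
  edge (20, 2)→(0, 14): d=(-20,12) right/bottom  bias=-1
    (7,2)@(15, 5): e=[21,7,0] → ·  [on edge]
    (5,3)@(11, 7): e=[15,5,8] → █
    (6,3)@(13, 7): e=[19,25,-16] → ·
    (3,4)@(7, 9): e=[9,3,16] → █
    (4,4)@(9, 9): e=[13,23,-8] → ·
    (5,4)@(11, 9): e=[17,43,-32] → ·
    (1,5)@(3, 11): e=[3,1,24] → █
    (2,5)@(5, 11): e=[7,21,0] → ·  [on edge]
    (3,5)@(7, 11): e=[11,41,-24] → ·
    (0,6)@(1, 13): e=[1,19,8] → █
    (1,6)@(3, 13): e=[5,39,-16] → ·
    (0,7)@(1, 15): e=[3,57,-32] → ·
  covered (4 px):
    · · · · · · · · · · ·
    · · · · · · · · · · ·
    · · · · · · · · · · ·
    · · · · · █ · · · · ·
    · · · █ · · · · · · ·
    · █ · · · · · · · · ·
    █ · · · · · · · · · ·
    · · · · · · · · · · ·
    · · · · · · · · · · ·

Answer: [[5,2],[6,2],[7,2],[8,2],[2,3],[3,3],[4,3],[5,3],[6,3],[7,3],[3,4],[4,4],[5,4],[6,4],[7,4],[4,5],[5,5],[6,5],[4,6],[5,6],[6,6],[5,7],[6,7]]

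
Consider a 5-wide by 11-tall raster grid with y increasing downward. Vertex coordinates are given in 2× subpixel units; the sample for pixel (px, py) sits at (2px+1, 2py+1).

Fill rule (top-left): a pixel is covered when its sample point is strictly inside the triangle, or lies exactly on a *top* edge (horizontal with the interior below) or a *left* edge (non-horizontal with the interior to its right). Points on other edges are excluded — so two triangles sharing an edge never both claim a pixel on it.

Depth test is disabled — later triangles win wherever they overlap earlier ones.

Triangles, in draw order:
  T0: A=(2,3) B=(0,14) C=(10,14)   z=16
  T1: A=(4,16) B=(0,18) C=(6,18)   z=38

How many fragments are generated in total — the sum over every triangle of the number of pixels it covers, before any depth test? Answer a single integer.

T0:
  2·area = 110  (B↔C swapped to make it positive)
  edge (2, 3)→(10, 14): d=(8,11) right/bottom  bias=-1
  edge (10, 14)→(0, 14): d=(-10,0) right/bottom  bias=-1
  edge (0, 14)→(2, 3): d=(2,-11) top-left  bias=+0
    (1,2)@(3, 5): e=[5,90,15] → █
    (2,2)@(5, 5): e=[-17,90,37] → ·
    (1,3)@(3, 7): e=[21,70,19] → █
    (2,3)@(5, 7): e=[-1,70,41] → ·
    (0,4)@(1, 9): e=[59,50,1] → █
    (2,4)@(5, 9): e=[15,50,45] → █
    (3,4)@(7, 9): e=[-7,50,67] → ·
    (0,5)@(1, 11): e=[75,30,5] → █
    (3,5)@(7, 11): e=[9,30,71] → █
    (4,5)@(9, 11): e=[-13,30,93] → ·
    (0,6)@(1, 13): e=[91,10,9] → █
    (4,6)@(9, 13): e=[3,10,97] → █
  covered (14 px):
    · · · · ·
    · · · · ·
    · █ · · ·
    · █ · · ·
    █ █ █ · ·
    █ █ █ █ ·
    █ █ █ █ █
    · · · · ·
    · · · · ·
    · · · · ·
    · · · · ·
T1:
  2·area = 12  (B↔C swapped to make it positive)
  edge (4, 16)→(6, 18): d=(2,2) right/bottom  bias=-1
  edge (6, 18)→(0, 18): d=(-6,0) right/bottom  bias=-1
  edge (0, 18)→(4, 16): d=(4,-2) top-left  bias=+0
    (0,6)@(1, 13): e=[0,30,-18] → ·  [on edge]
    (1,7)@(3, 15): e=[0,18,-6] → ·  [on edge]
    (1,8)@(3, 17): e=[4,6,2] → █
    (2,8)@(5, 17): e=[0,6,6] → ·  [on edge]
    (1,9)@(3, 19): e=[8,-6,10] → ·
    (3,9)@(7, 19): e=[0,-6,18] → ·  [on edge]
    (4,10)@(9, 21): e=[0,-18,30] → ·  [on edge]
  covered (1 px):
    · · · · ·
    · · · · ·
    · · · · ·
    · · · · ·
    · · · · ·
    · · · · ·
    · · · · ·
    · · · · ·
    · █ · · ·
    · · · · ·
    · · · · ·

Result: 15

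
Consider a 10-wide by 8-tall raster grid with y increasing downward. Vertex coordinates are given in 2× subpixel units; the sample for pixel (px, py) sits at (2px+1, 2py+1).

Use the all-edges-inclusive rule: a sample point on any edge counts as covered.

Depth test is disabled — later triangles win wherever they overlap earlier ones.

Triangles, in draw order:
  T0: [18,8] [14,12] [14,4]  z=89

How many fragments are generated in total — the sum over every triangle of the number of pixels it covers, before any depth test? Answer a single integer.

T0:
  2·area = 32
  edge (18, 8)→(14, 12): d=(-4,4) inclusive
  edge (14, 12)→(14, 4): d=(0,-8) inclusive
  edge (14, 4)→(18, 8): d=(4,4) inclusive
    (5,0)@(11, 1): e=[56,-24,0] → ·  [on edge]
    (6,1)@(13, 3): e=[40,-8,0] → ·  [on edge]
    (7,2)@(15, 5): e=[24,8,0] → █  [on edge]
    (8,2)@(17, 5): e=[16,24,-8] → ·
    (7,3)@(15, 7): e=[16,8,8] → █
    (8,3)@(17, 7): e=[8,24,0] → █  [on edge]
    (9,3)@(19, 7): e=[0,40,-8] → ·  [on edge]
    (7,4)@(15, 9): e=[8,8,16] → █
    (8,4)@(17, 9): e=[0,24,8] → █  [on edge]
    (9,4)@(19, 9): e=[-8,40,0] → ·  [on edge]
    (7,5)@(15, 11): e=[0,8,24] → █  [on edge]
    (8,5)@(17, 11): e=[-8,24,16] → ·
    (6,6)@(13, 13): e=[0,-8,40] → ·  [on edge]
    (5,7)@(11, 15): e=[0,-24,56] → ·  [on edge]
  covered (6 px):
    · · · · · · · · · ·
    · · · · · · · · · ·
    · · · · · · · █ · ·
    · · · · · · · █ █ ·
    · · · · · · · █ █ ·
    · · · · · · · █ · ·
    · · · · · · · · · ·
    · · · · · · · · · ·

Final: 6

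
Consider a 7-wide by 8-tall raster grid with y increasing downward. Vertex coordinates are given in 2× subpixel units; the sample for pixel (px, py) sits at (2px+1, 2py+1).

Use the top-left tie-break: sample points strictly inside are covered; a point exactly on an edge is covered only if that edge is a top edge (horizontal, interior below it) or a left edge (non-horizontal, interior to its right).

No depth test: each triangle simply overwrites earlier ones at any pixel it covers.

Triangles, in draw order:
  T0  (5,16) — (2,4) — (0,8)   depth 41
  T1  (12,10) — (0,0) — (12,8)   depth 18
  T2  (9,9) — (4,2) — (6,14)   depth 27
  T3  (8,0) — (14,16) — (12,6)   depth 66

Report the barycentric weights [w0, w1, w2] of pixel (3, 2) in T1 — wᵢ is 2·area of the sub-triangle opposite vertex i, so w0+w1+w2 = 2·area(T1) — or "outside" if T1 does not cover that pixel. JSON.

T0:
  2·area = 36  (B↔C swapped to make it positive)
  edge (5, 16)→(0, 8): d=(-5,-8) top-left  bias=+0
  edge (0, 8)→(2, 4): d=(2,-4) top-left  bias=+0
  edge (2, 4)→(5, 16): d=(3,12) right/bottom  bias=-1
    (0,3)@(1, 7): e=[13,2,21] → #
    (1,3)@(3, 7): e=[29,10,-3] → ·
    (0,4)@(1, 9): e=[3,6,27] → #
    (1,4)@(3, 9): e=[19,14,3] → #
    (2,4)@(5, 9): e=[35,22,-21] → ·
    (0,5)@(1, 11): e=[-7,10,33] → ·
    (1,5)@(3, 11): e=[9,18,9] → #
    (2,5)@(5, 11): e=[25,26,-15] → ·
    (1,6)@(3, 13): e=[-1,22,15] → ·
  covered (4 px):
    · · · · · · ·
    · · · · · · ·
    · · · · · · ·
    # · · · · · ·
    # # · · · · ·
    · # · · · · ·
    · · · · · · ·
    · · · · · · ·
T1:
  2·area = 24
  edge (12, 10)→(0, 0): d=(-12,-10) top-left  bias=+0
  edge (0, 0)→(12, 8): d=(12,8) right/bottom  bias=-1
  edge (12, 8)→(12, 10): d=(0,2) right/bottom  bias=-1
    (3,2)@(7, 5): e=[10,4,10] → #
    (4,2)@(9, 5): e=[30,-12,6] → ·
    (3,3)@(7, 7): e=[-14,28,10] → ·
    (4,3)@(9, 7): e=[6,12,6] → #
    (5,3)@(11, 7): e=[26,-4,2] → ·
    (4,4)@(9, 9): e=[-18,36,6] → ·
    (5,4)@(11, 9): e=[2,20,2] → #
    (6,4)@(13, 9): e=[22,4,-2] → ·
    (5,5)@(11, 11): e=[-22,44,2] → ·
  covered (3 px):
    · · · · · · ·
    · · · · · · ·
    · · · # · · ·
    · · · · # · ·
    · · · · · # ·
    · · · · · · ·
    · · · · · · ·
    · · · · · · ·
T2:
  2·area = 46  (B↔C swapped to make it positive)
  edge (9, 9)→(6, 14): d=(-3,5) right/bottom  bias=-1
  edge (6, 14)→(4, 2): d=(-2,-12) top-left  bias=+0
  edge (4, 2)→(9, 9): d=(5,7) right/bottom  bias=-1
    (2,2)@(5, 5): e=[32,6,8] → #
    (3,2)@(7, 5): e=[22,30,-6] → ·
    (2,3)@(5, 7): e=[26,2,18] → #
    (3,3)@(7, 7): e=[16,26,4] → #
    (4,3)@(9, 7): e=[6,50,-10] → ·
    (2,4)@(5, 9): e=[20,-2,28] → ·
    (3,4)@(7, 9): e=[10,22,14] → #
    (4,4)@(9, 9): e=[0,46,0] → ·  [on edge]
    (3,5)@(7, 11): e=[4,18,24] → #
    (4,5)@(9, 11): e=[-6,42,10] → ·
    (3,6)@(7, 13): e=[-2,14,34] → ·
  covered (5 px):
    · · · · · · ·
    · · · · · · ·
    · · # · · · ·
    · · # # · · ·
    · · · # · · ·
    · · · # · · ·
    · · · · · · ·
    · · · · · · ·
T3:
  2·area = 28  (B↔C swapped to make it positive)
  edge (8, 0)→(12, 6): d=(4,6) right/bottom  bias=-1
  edge (12, 6)→(14, 16): d=(2,10) right/bottom  bias=-1
  edge (14, 16)→(8, 0): d=(-6,-16) top-left  bias=+0
    (5,0)@(11, 1): e=[-14,0,42] → ·  [on edge]
    (5,2)@(11, 5): e=[2,8,18] → #
    (6,2)@(13, 5): e=[-10,-12,50] → ·
    (5,3)@(11, 7): e=[10,12,6] → #
    (6,3)@(13, 7): e=[-2,-8,38] → ·
    (5,4)@(11, 9): e=[18,16,-6] → ·
    (6,5)@(13, 11): e=[14,0,14] → ·  [on edge]
    (6,6)@(13, 13): e=[22,4,2] → #
    (6,7)@(13, 15): e=[30,8,-10] → ·
  covered (3 px):
    · · · · · · ·
    · · · · · · ·
    · · · · · # ·
    · · · · · # ·
    · · · · · · ·
    · · · · · · ·
    · · · · · · #
    · · · · · · ·

Answer: [4,10,10]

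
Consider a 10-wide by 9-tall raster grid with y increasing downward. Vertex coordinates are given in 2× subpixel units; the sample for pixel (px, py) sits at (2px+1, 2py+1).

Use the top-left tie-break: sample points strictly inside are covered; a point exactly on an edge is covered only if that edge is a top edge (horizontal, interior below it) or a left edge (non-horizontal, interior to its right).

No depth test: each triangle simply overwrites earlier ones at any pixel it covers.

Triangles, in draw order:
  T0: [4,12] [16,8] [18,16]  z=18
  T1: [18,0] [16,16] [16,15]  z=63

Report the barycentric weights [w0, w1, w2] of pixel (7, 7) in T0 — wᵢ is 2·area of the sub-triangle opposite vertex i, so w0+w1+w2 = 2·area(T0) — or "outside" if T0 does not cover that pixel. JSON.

T0:
  2·area = 104
  edge (4, 12)→(16, 8): d=(12,-4) top-left  bias=+0
  edge (16, 8)→(18, 16): d=(2,8) right/bottom  bias=-1
  edge (18, 16)→(4, 12): d=(-14,-4) top-left  bias=+0
    (9,3)@(19, 7): e=[0,-26,130] → .  [on edge]
    (6,4)@(13, 9): e=[0,26,78] → X  [on edge]
    (7,4)@(15, 9): e=[8,10,86] → X
    (8,4)@(17, 9): e=[16,-6,94] → .
    (3,5)@(7, 11): e=[0,78,26] → X  [on edge]
    (4,5)@(9, 11): e=[8,62,34] → X
    (5,5)@(11, 11): e=[16,46,42] → X
    (8,5)@(17, 11): e=[40,-2,66] → .
    (0,6)@(1, 13): e=[0,130,-26] → .  [on edge]
    (3,6)@(7, 13): e=[24,82,-2] → .
    (4,6)@(9, 13): e=[32,66,6] → X
    (8,6)@(17, 13): e=[64,2,38] → X
  covered (14 px):
    . . . . . . . . . .
    . . . . . . . . . .
    . . . . . . . . . .
    . . . . . . . . . .
    . . . . . . X X . .
    . . . X X X X X . .
    . . . . X X X X X .
    . . . . . . . X X .
    . . . . . . . . . .
T1:
  2·area = 2
  edge (18, 0)→(16, 16): d=(-2,16) right/bottom  bias=-1
  edge (16, 16)→(16, 15): d=(0,-1) top-left  bias=+0
  edge (16, 15)→(18, 0): d=(2,-15) top-left  bias=+0
  covered (0 px):
    . . . . . . . . . .
    . . . . . . . . . .
    . . . . . . . . . .
    . . . . . . . . . .
    . . . . . . . . . .
    . . . . . . . . . .
    . . . . . . . . . .
    . . . . . . . . . .
    . . . . . . . . . .

Answer: [22,2,80]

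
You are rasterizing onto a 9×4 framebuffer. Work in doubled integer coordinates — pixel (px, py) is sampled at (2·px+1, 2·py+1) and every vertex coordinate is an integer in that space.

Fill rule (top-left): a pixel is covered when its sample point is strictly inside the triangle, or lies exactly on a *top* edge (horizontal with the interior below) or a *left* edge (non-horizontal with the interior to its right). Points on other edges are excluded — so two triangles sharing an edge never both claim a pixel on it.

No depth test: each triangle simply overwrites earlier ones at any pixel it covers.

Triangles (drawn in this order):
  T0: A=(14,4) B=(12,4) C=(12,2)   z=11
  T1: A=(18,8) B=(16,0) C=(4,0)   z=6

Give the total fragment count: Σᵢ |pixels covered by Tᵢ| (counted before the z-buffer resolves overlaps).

T0:
  2·area = 4
  edge (14, 4)→(12, 4): d=(-2,0) right/bottom  bias=-1
  edge (12, 4)→(12, 2): d=(0,-2) top-left  bias=+0
  edge (12, 2)→(14, 4): d=(2,2) right/bottom  bias=-1
    (5,0)@(11, 1): e=[6,-2,0] → ·  [on edge]
    (6,1)@(13, 3): e=[2,2,0] → ·  [on edge]
    (7,2)@(15, 5): e=[-2,6,0] → ·  [on edge]
    (8,3)@(17, 7): e=[-6,10,0] → ·  [on edge]
  covered (0 px):
    · · · · · · · · ·
    · · · · · · · · ·
    · · · · · · · · ·
    · · · · · · · · ·
T1:
  2·area = 96  (B↔C swapped to make it positive)
  edge (18, 8)→(4, 0): d=(-14,-8) top-left  bias=+0
  edge (4, 0)→(16, 0): d=(12,0) top-left  bias=+0
  edge (16, 0)→(18, 8): d=(2,8) right/bottom  bias=-1
    (3,0)@(7, 1): e=[10,12,74] → #
    (4,0)@(9, 1): e=[26,12,58] → #
    (5,0)@(11, 1): e=[42,12,42] → #
    (6,0)@(13, 1): e=[58,12,26] → #
    (7,0)@(15, 1): e=[74,12,10] → #
    (8,0)@(17, 1): e=[90,12,-6] → ·
    (3,1)@(7, 3): e=[-18,36,78] → ·
    (4,1)@(9, 3): e=[-2,36,62] → ·
    (5,1)@(11, 3): e=[14,36,46] → #
    (8,1)@(17, 3): e=[62,36,-2] → ·
    (5,2)@(11, 5): e=[-14,60,50] → ·
    (6,2)@(13, 5): e=[2,60,34] → #
  covered (12 px):
    · · · # # # # # ·
    · · · · · # # # ·
    · · · · · · # # #
    · · · · · · · · #

Final: 12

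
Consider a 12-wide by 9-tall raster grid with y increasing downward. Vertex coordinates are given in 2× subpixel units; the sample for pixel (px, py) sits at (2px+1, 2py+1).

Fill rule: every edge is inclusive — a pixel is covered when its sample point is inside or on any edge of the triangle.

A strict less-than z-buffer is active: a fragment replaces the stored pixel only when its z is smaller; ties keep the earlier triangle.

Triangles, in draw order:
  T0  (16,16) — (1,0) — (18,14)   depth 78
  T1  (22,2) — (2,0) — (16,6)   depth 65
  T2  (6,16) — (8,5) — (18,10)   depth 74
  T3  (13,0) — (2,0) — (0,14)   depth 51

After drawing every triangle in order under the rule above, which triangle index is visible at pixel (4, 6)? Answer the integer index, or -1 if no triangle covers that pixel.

T0:
  2·area = 62
  edge (16, 16)→(1, 0): d=(-15,-16) inclusive
  edge (1, 0)→(18, 14): d=(17,14) inclusive
  edge (18, 14)→(16, 16): d=(-2,2) inclusive
    (3,2)@(7, 5): e=[21,1,40] → #
    (4,2)@(9, 5): e=[53,-27,36] → ·
    (3,3)@(7, 7): e=[-9,35,36] → ·
    (4,3)@(9, 7): e=[23,7,32] → #
    (5,3)@(11, 7): e=[55,-21,28] → ·
    (4,4)@(9, 9): e=[-7,41,28] → ·
    (5,4)@(11, 9): e=[25,13,24] → #
    (6,4)@(13, 9): e=[57,-15,20] → ·
    (11,4)@(23, 9): e=[217,-155,0] → ·  [on edge]
    (5,5)@(11, 11): e=[-5,47,20] → ·
    (6,5)@(13, 11): e=[27,19,16] → #
    (7,5)@(15, 11): e=[59,-9,12] → ·
    (10,5)@(21, 11): e=[155,-93,0] → ·  [on edge]
    (9,6)@(19, 13): e=[93,-31,0] → ·  [on edge]
    (8,7)@(17, 15): e=[31,31,0] → #  [on edge]
    (7,8)@(15, 17): e=[-31,93,0] → ·  [on edge]
  covered (6 px):
    · · · · · · · · · · · ·
    · · · · · · · · · · · ·
    · · · # · · · · · · · ·
    · · · · # · · · · · · ·
    · · · · · # · · · · · ·
    · · · · · · # · · · · ·
    · · · · · · · # · · · ·
    · · · · · · · · # · · ·
    · · · · · · · · · · · ·
T1:
  2·area = 92  (B↔C swapped to make it positive)
  edge (22, 2)→(16, 6): d=(-6,4) inclusive
  edge (16, 6)→(2, 0): d=(-14,-6) inclusive
  edge (2, 0)→(22, 2): d=(20,2) inclusive
    (2,0)@(5, 1): e=[74,4,14] → #
    (3,0)@(7, 1): e=[66,16,10] → #
    (4,0)@(9, 1): e=[58,28,6] → #
    (5,0)@(11, 1): e=[50,40,2] → #
    (6,0)@(13, 1): e=[42,52,-2] → ·
    (2,1)@(5, 3): e=[62,-24,54] → ·
    (3,1)@(7, 3): e=[54,-12,50] → ·
    (4,1)@(9, 3): e=[46,0,46] → #  [on edge]
    (6,1)@(13, 3): e=[30,24,38] → #
    (7,1)@(15, 3): e=[22,36,34] → #
    (8,1)@(17, 3): e=[14,48,30] → #
    (9,1)@(19, 3): e=[6,60,26] → #
    (11,4)@(23, 9): e=[-46,0,138] → ·  [on edge]
  covered (12 px):
    · · # # # # · · · · · ·
    · · · · # # # # # # · ·
    · · · · · · · # # · · ·
    · · · · · · · · · · · ·
    · · · · · · · · · · · ·
    · · · · · · · · · · · ·
    · · · · · · · · · · · ·
    · · · · · · · · · · · ·
    · · · · · · · · · · · ·
T2:
  2·area = 120
  edge (6, 16)→(8, 5): d=(2,-11) inclusive
  edge (8, 5)→(18, 10): d=(10,5) inclusive
  edge (18, 10)→(6, 16): d=(-12,6) inclusive
    (4,3)@(9, 7): e=[15,15,90] → #
    (5,3)@(11, 7): e=[37,5,78] → #
    (6,3)@(13, 7): e=[59,-5,66] → ·
    (4,4)@(9, 9): e=[19,35,66] → #
    (6,4)@(13, 9): e=[63,15,42] → #
    (7,4)@(15, 9): e=[85,5,30] → #
    (8,4)@(17, 9): e=[107,-5,18] → ·
    (3,5)@(7, 11): e=[1,65,54] → #
    (8,5)@(17, 11): e=[111,15,-6] → ·
    (3,6)@(7, 13): e=[5,85,30] → #
    (6,6)@(13, 13): e=[71,55,-6] → ·
    (7,6)@(15, 13): e=[93,45,-18] → ·
  covered (15 px):
    · · · · · · · · · · · ·
    · · · · · · · · · · · ·
    · · · · · · · · · · · ·
    · · · · # # · · · · · ·
    · · · · # # # # · · · ·
    · · · # # # # # · · · ·
    · · · # # # · · · · · ·
    · · · # · · · · · · · ·
    · · · · · · · · · · · ·
T3:
  2·area = 154  (B↔C swapped to make it positive)
  edge (13, 0)→(0, 14): d=(-13,14) inclusive
  edge (0, 14)→(2, 0): d=(2,-14) inclusive
  edge (2, 0)→(13, 0): d=(11,0) inclusive
    (1,0)@(3, 1): e=[127,16,11] → #
    (2,0)@(5, 1): e=[99,44,11] → #
    (3,0)@(7, 1): e=[71,72,11] → #
    (4,0)@(9, 1): e=[43,100,11] → #
    (5,0)@(11, 1): e=[15,128,11] → #
    (6,0)@(13, 1): e=[-13,156,11] → ·
    (1,1)@(3, 3): e=[101,20,33] → #
    (5,1)@(11, 3): e=[-11,132,33] → ·
    (1,2)@(3, 5): e=[75,24,55] → #
    (4,2)@(9, 5): e=[-9,108,55] → ·
    (0,3)@(1, 7): e=[77,0,77] → #  [on edge]
    (3,3)@(7, 7): e=[-7,84,77] → ·
  covered (18 px):
    · # # # # # · · · · · ·
    · # # # # · · · · · · ·
    · # # # · · · · · · · ·
    # # # · · · · · · · · ·
    # # · · · · · · · · · ·
    # · · · · · · · · · · ·
    · · · · · · · · · · · ·
    · · · · · · · · · · · ·
    · · · · · · · · · · · ·

Z-buffer (winner per pixel, '.' = empty):
  . 3 3 3 3 3 . . . . . .
  . 3 3 3 3 1 1 1 1 1 . .
  . 3 3 3 . . . 1 1 . . .
  3 3 3 . 2 2 . . . . . .
  3 3 . . 2 2 2 2 . . . .
  3 . . 2 2 2 2 2 . . . .
  . . . 2 2 2 . 0 . . . .
  . . . 2 . . . . 0 . . .
  . . . . . . . . . . . .

Answer: 2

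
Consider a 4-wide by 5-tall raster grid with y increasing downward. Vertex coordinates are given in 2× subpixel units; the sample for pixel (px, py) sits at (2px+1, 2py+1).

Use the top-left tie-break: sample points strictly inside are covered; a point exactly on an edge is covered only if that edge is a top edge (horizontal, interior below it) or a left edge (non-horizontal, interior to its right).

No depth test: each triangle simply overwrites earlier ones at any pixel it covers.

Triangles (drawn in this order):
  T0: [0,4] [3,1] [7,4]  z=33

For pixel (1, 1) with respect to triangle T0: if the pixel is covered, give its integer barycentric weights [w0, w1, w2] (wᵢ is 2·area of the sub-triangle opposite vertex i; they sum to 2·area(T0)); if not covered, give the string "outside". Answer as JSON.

T0:
  2·area = 21
  edge (0, 4)→(3, 1): d=(3,-3) top-left  bias=+0
  edge (3, 1)→(7, 4): d=(4,3) right/bottom  bias=-1
  edge (7, 4)→(0, 4): d=(-7,0) right/bottom  bias=-1
    (1,0)@(3, 1): e=[0,0,21] → ·  [on edge]
    (0,1)@(1, 3): e=[0,14,7] → █  [on edge]
    (1,1)@(3, 3): e=[6,8,7] → █
    (2,1)@(5, 3): e=[12,2,7] → █
    (3,1)@(7, 3): e=[18,-4,7] → ·
    (0,2)@(1, 5): e=[6,22,-7] → ·
    (1,2)@(3, 5): e=[12,16,-7] → ·
    (2,2)@(5, 5): e=[18,10,-7] → ·
  covered (3 px):
    · · · ·
    █ █ █ ·
    · · · ·
    · · · ·
    · · · ·

Final: [8,7,6]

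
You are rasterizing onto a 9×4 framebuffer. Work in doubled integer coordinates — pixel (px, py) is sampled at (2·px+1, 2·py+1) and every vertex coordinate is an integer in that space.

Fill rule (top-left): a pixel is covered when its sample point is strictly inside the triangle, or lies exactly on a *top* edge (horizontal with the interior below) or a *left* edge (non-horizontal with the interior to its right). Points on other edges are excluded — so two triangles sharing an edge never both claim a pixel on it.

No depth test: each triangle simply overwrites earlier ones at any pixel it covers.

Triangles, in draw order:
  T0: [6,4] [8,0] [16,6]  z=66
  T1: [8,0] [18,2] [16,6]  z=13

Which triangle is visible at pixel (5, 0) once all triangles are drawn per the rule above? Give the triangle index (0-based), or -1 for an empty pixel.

T0:
  2·area = 44
  edge (6, 4)→(8, 0): d=(2,-4) top-left  bias=+0
  edge (8, 0)→(16, 6): d=(8,6) right/bottom  bias=-1
  edge (16, 6)→(6, 4): d=(-10,-2) top-left  bias=+0
    (4,0)@(9, 1): e=[6,2,36] → #
    (5,0)@(11, 1): e=[14,-10,40] → ·
    (0,1)@(1, 3): e=[-22,66,0] → ·  [on edge]
    (3,1)@(7, 3): e=[2,30,12] → #
    (5,1)@(11, 3): e=[18,6,20] → #
    (6,1)@(13, 3): e=[26,-6,24] → ·
    (3,2)@(7, 5): e=[6,46,-8] → ·
    (4,2)@(9, 5): e=[14,34,-4] → ·
    (5,2)@(11, 5): e=[22,22,0] → #  [on edge]
    (6,2)@(13, 5): e=[30,10,4] → #
    (7,2)@(15, 5): e=[38,-2,8] → ·
    (5,3)@(11, 7): e=[26,38,-20] → ·
  covered (6 px):
    · · · · # · · · ·
    · · · # # # · · ·
    · · · · · # # · ·
    · · · · · · · · ·
T1:
  2·area = 44
  edge (8, 0)→(18, 2): d=(10,2) right/bottom  bias=-1
  edge (18, 2)→(16, 6): d=(-2,4) right/bottom  bias=-1
  edge (16, 6)→(8, 0): d=(-8,-6) top-left  bias=+0
    (5,0)@(11, 1): e=[4,30,10] → #
    (6,0)@(13, 1): e=[0,22,22] → ·  [on edge]
    (5,1)@(11, 3): e=[24,26,-6] → ·
    (6,1)@(13, 3): e=[20,18,6] → #
    (7,1)@(15, 3): e=[16,10,18] → #
    (8,1)@(17, 3): e=[12,2,30] → #
    (6,2)@(13, 5): e=[40,14,-10] → ·
    (7,2)@(15, 5): e=[36,6,2] → #
    (8,2)@(17, 5): e=[32,-2,14] → ·
    (7,3)@(15, 7): e=[56,2,-14] → ·
  covered (5 px):
    · · · · · # · · ·
    · · · · · · # # #
    · · · · · · · # ·
    · · · · · · · · ·

Z-buffer (winner per pixel, '.' = empty):
  . . . . 0 1 . . .
  . . . 0 0 0 1 1 1
  . . . . . 0 0 1 .
  . . . . . . . . .

Result: 1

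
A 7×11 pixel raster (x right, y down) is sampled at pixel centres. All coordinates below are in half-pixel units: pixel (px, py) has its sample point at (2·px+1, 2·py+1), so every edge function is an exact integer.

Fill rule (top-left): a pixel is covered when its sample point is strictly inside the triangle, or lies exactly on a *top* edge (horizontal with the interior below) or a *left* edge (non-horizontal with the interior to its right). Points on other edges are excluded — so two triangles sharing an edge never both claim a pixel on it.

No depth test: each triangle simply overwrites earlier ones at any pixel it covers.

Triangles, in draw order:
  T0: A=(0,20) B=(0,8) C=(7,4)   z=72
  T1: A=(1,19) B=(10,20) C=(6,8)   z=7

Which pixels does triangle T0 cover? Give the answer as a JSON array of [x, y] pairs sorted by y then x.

T0:
  2·area = 84
  edge (0, 20)→(0, 8): d=(0,-12) top-left  bias=+0
  edge (0, 8)→(7, 4): d=(7,-4) top-left  bias=+0
  edge (7, 4)→(0, 20): d=(-7,16) right/bottom  bias=-1
    (1,3)@(3, 7): e=[36,5,43] → X
    (2,3)@(5, 7): e=[60,13,11] → X
    (3,3)@(7, 7): e=[84,21,-21] → .
    (0,4)@(1, 9): e=[12,11,61] → X
    (2,4)@(5, 9): e=[60,27,-3] → .
    (0,5)@(1, 11): e=[12,25,47] → X
    (2,5)@(5, 11): e=[60,41,-17] → .
    (0,6)@(1, 13): e=[12,39,33] → X
    (2,6)@(5, 13): e=[60,55,-31] → .
    (0,7)@(1, 15): e=[12,53,19] → X
    (1,7)@(3, 15): e=[36,61,-13] → .
    (0,8)@(1, 17): e=[12,67,5] → X
  covered (10 px):
    . . . . . . .
    . . . . . . .
    . . . . . . .
    . X X . . . .
    X X . . . . .
    X X . . . . .
    X X . . . . .
    X . . . . . .
    X . . . . . .
    . . . . . . .
    . . . . . . .
T1:
  2·area = 104  (B↔C swapped to make it positive)
  edge (1, 19)→(6, 8): d=(5,-11) top-left  bias=+0
  edge (6, 8)→(10, 20): d=(4,12) right/bottom  bias=-1
  edge (10, 20)→(1, 19): d=(-9,-1) top-left  bias=+0
    (2,2)@(5, 5): e=[-26,0,130] → .  [on edge]
    (2,5)@(5, 11): e=[4,24,76] → X
    (3,5)@(7, 11): e=[26,0,78] → .  [on edge]
    (2,6)@(5, 13): e=[14,32,58] → X
    (3,6)@(7, 13): e=[36,8,60] → X
    (4,6)@(9, 13): e=[58,-16,62] → .
    (1,7)@(3, 15): e=[2,64,38] → X
    (4,7)@(9, 15): e=[68,-8,44] → .
    (1,8)@(3, 17): e=[12,72,20] → X
    (4,8)@(9, 17): e=[78,0,26] → .  [on edge]
    (0,9)@(1, 19): e=[0,104,0] → X  [on edge]
    (4,9)@(9, 19): e=[88,8,8] → X
  covered (14 px):
    . . . . . . .
    . . . . . . .
    . . . . . . .
    . . . . . . .
    . . . . . . .
    . . X . . . .
    . . X X . . .
    . X X X . . .
    . X X X . . .
    X X X X X . .
    . . . . . . .

Answer: [[1,3],[2,3],[0,4],[1,4],[0,5],[1,5],[0,6],[1,6],[0,7],[0,8]]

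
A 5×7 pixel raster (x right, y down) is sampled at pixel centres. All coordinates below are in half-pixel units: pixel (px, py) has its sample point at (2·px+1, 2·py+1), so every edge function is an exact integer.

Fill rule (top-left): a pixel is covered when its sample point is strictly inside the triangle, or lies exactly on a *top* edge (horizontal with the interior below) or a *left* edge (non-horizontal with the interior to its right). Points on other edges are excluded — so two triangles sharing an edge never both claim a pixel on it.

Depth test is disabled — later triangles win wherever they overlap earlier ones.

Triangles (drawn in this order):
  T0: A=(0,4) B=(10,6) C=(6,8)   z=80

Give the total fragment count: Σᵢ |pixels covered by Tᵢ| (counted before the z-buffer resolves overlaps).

T0:
  2·area = 28
  edge (0, 4)→(10, 6): d=(10,2) right/bottom  bias=-1
  edge (10, 6)→(6, 8): d=(-4,2) right/bottom  bias=-1
  edge (6, 8)→(0, 4): d=(-6,-4) top-left  bias=+0
    (1,2)@(3, 5): e=[4,18,6] → X
    (2,2)@(5, 5): e=[0,14,14] → .  [on edge]
    (1,3)@(3, 7): e=[24,10,-6] → .
    (2,3)@(5, 7): e=[20,6,2] → X
    (3,3)@(7, 7): e=[16,2,10] → X
    (4,3)@(9, 7): e=[12,-2,18] → .
    (2,4)@(5, 9): e=[40,-2,-10] → .
    (3,4)@(7, 9): e=[36,-6,-2] → .
  covered (3 px):
    . . . . .
    . . . . .
    . X . . .
    . . X X .
    . . . . .
    . . . . .
    . . . . .

Answer: 3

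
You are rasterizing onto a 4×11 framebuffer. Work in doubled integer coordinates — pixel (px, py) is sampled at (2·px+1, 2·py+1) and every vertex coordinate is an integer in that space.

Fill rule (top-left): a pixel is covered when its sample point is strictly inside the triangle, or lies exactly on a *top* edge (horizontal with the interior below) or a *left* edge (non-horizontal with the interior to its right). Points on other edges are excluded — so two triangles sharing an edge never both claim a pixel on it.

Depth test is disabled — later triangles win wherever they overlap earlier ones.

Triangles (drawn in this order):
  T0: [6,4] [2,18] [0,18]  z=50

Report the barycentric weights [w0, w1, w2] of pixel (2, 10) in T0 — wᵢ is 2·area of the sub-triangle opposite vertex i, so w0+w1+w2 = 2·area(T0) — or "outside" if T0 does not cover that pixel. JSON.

T0:
  2·area = 28
  edge (6, 4)→(2, 18): d=(-4,14) right/bottom  bias=-1
  edge (2, 18)→(0, 18): d=(-2,0) right/bottom  bias=-1
  edge (0, 18)→(6, 4): d=(6,-14) top-left  bias=+0
    (2,3)@(5, 7): e=[2,22,4] → █
    (3,3)@(7, 7): e=[-26,22,32] → ·
    (2,4)@(5, 9): e=[-6,18,16] → ·
    (1,5)@(3, 11): e=[14,14,0] → █  [on edge]
    (2,5)@(5, 11): e=[-14,14,28] → ·
    (1,6)@(3, 13): e=[6,10,12] → █
    (2,6)@(5, 13): e=[-22,10,40] → ·
    (1,7)@(3, 15): e=[-2,6,24] → ·
    (0,8)@(1, 17): e=[18,2,8] → █
    (1,8)@(3, 17): e=[-10,2,36] → ·
    (0,9)@(1, 19): e=[10,-2,20] → ·
  covered (4 px):
    · · · ·
    · · · ·
    · · · ·
    · · █ ·
    · · · ·
    · █ · ·
    · █ · ·
    · · · ·
    █ · · ·
    · · · ·
    · · · ·

Result: "outside"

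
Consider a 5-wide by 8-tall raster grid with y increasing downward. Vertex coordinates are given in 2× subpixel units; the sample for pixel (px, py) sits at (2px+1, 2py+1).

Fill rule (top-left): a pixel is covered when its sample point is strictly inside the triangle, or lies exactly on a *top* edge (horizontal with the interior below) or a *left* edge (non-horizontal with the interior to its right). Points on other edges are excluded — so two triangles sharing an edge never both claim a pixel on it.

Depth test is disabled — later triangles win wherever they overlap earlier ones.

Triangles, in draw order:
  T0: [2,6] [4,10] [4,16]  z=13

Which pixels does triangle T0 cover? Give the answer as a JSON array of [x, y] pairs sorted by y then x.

T0:
  2·area = 12
  edge (2, 6)→(4, 10): d=(2,4) right/bottom  bias=-1
  edge (4, 10)→(4, 16): d=(0,6) right/bottom  bias=-1
  edge (4, 16)→(2, 6): d=(-2,-10) top-left  bias=+0
    (0,0)@(1, 1): e=[-6,18,0] → ·  [on edge]
    (1,4)@(3, 9): e=[2,6,4] → █
    (2,4)@(5, 9): e=[-6,-6,24] → ·
    (1,5)@(3, 11): e=[6,6,0] → █  [on edge]
    (2,5)@(5, 11): e=[-2,-6,20] → ·
    (1,6)@(3, 13): e=[10,6,-4] → ·
  covered (2 px):
    · · · · ·
    · · · · ·
    · · · · ·
    · · · · ·
    · █ · · ·
    · █ · · ·
    · · · · ·
    · · · · ·

Answer: [[1,4],[1,5]]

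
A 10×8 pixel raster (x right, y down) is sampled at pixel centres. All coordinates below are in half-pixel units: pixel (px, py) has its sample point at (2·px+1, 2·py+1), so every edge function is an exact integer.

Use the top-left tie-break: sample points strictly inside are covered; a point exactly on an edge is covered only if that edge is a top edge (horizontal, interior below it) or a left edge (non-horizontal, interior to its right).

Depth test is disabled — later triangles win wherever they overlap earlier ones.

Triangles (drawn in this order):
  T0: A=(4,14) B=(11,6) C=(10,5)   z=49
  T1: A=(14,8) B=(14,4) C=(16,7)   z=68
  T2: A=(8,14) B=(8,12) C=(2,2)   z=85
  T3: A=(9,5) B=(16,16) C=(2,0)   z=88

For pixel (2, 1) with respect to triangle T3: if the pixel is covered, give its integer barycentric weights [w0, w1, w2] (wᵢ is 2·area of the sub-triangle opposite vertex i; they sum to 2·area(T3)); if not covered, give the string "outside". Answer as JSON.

T0:
  2·area = 15  (B↔C swapped to make it positive)
  edge (4, 14)→(10, 5): d=(6,-9) top-left  bias=+0
  edge (10, 5)→(11, 6): d=(1,1) right/bottom  bias=-1
  edge (11, 6)→(4, 14): d=(-7,8) right/bottom  bias=-1
    (4,3)@(9, 7): e=[3,3,9] → #
    (5,3)@(11, 7): e=[21,1,-7] → ·
    (4,4)@(9, 9): e=[15,5,-5] → ·
  covered (1 px):
    · · · · · · · · · ·
    · · · · · · · · · ·
    · · · · · · · · · ·
    · · · · # · · · · ·
    · · · · · · · · · ·
    · · · · · · · · · ·
    · · · · · · · · · ·
    · · · · · · · · · ·
T1:
  2·area = 8
  edge (14, 8)→(14, 4): d=(0,-4) top-left  bias=+0
  edge (14, 4)→(16, 7): d=(2,3) right/bottom  bias=-1
  edge (16, 7)→(14, 8): d=(-2,1) right/bottom  bias=-1
    (7,3)@(15, 7): e=[4,3,1] → #
    (8,3)@(17, 7): e=[12,-3,-1] → ·
    (7,4)@(15, 9): e=[4,7,-3] → ·
  covered (1 px):
    · · · · · · · · · ·
    · · · · · · · · · ·
    · · · · · · · · · ·
    · · · · · · · # · ·
    · · · · · · · · · ·
    · · · · · · · · · ·
    · · · · · · · · · ·
    · · · · · · · · · ·
T2:
  2·area = 12  (B↔C swapped to make it positive)
  edge (8, 14)→(2, 2): d=(-6,-12) top-left  bias=+0
  edge (2, 2)→(8, 12): d=(6,10) right/bottom  bias=-1
  edge (8, 12)→(8, 14): d=(0,2) right/bottom  bias=-1
    (2,3)@(5, 7): e=[6,0,6] → ·  [on edge]
    (3,5)@(7, 11): e=[6,4,2] → #
    (4,5)@(9, 11): e=[30,-16,-2] → ·
    (3,6)@(7, 13): e=[-6,16,2] → ·
  covered (1 px):
    · · · · · · · · · ·
    · · · · · · · · · ·
    · · · · · · · · · ·
    · · · · · · · · · ·
    · · · · · · · · · ·
    · · · # · · · · · ·
    · · · · · · · · · ·
    · · · · · · · · · ·
T3:
  2·area = 42
  edge (9, 5)→(16, 16): d=(7,11) right/bottom  bias=-1
  edge (16, 16)→(2, 0): d=(-14,-16) top-left  bias=+0
  edge (2, 0)→(9, 5): d=(7,5) right/bottom  bias=-1
    (1,0)@(3, 1): e=[38,2,2] → #
    (2,0)@(5, 1): e=[16,34,-8] → ·
    (1,1)@(3, 3): e=[52,-26,16] → ·
    (2,1)@(5, 3): e=[30,6,6] → #
    (3,1)@(7, 3): e=[8,38,-4] → ·
    (2,2)@(5, 5): e=[44,-22,20] → ·
    (3,2)@(7, 5): e=[22,10,10] → #
    (4,2)@(9, 5): e=[0,42,0] → ·  [on edge]
    (3,3)@(7, 7): e=[36,-18,24] → ·
    (4,3)@(9, 7): e=[14,14,14] → #
    (5,3)@(11, 7): e=[-8,46,4] → ·
    (4,4)@(9, 9): e=[28,-14,28] → ·
  covered (5 px):
    · # · · · · · · · ·
    · · # · · · · · · ·
    · · · # · · · · · ·
    · · · · # · · · · ·
    · · · · · # · · · ·
    · · · · · · · · · ·
    · · · · · · · · · ·
    · · · · · · · · · ·

Result: [6,6,30]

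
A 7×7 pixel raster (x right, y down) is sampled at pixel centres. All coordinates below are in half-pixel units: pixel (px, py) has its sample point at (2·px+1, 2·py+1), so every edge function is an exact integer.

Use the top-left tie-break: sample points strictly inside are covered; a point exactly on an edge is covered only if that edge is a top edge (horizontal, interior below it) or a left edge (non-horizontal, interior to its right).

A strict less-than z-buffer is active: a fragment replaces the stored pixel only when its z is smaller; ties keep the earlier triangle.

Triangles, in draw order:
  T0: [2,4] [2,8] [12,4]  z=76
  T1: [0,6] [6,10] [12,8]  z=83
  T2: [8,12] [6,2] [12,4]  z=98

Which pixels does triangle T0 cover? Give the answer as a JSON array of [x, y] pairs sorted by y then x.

T0:
  2·area = 40  (B↔C swapped to make it positive)
  edge (2, 4)→(12, 4): d=(10,0) top-left  bias=+0
  edge (12, 4)→(2, 8): d=(-10,4) right/bottom  bias=-1
  edge (2, 8)→(2, 4): d=(0,-4) top-left  bias=+0
    (1,2)@(3, 5): e=[10,26,4] → #
    (2,2)@(5, 5): e=[10,18,12] → #
    (3,2)@(7, 5): e=[10,10,20] → #
    (4,2)@(9, 5): e=[10,2,28] → #
    (5,2)@(11, 5): e=[10,-6,36] → ·
    (1,3)@(3, 7): e=[30,6,4] → #
    (2,3)@(5, 7): e=[30,-2,12] → ·
    (3,3)@(7, 7): e=[30,-10,20] → ·
    (4,3)@(9, 7): e=[30,-18,28] → ·
    (1,4)@(3, 9): e=[50,-14,4] → ·
  covered (5 px):
    · · · · · · ·
    · · · · · · ·
    · # # # # · ·
    · # · · · · ·
    · · · · · · ·
    · · · · · · ·
    · · · · · · ·
T1:
  2·area = 36  (B↔C swapped to make it positive)
  edge (0, 6)→(12, 8): d=(12,2) right/bottom  bias=-1
  edge (12, 8)→(6, 10): d=(-6,2) right/bottom  bias=-1
  edge (6, 10)→(0, 6): d=(-6,-4) top-left  bias=+0
    (1,3)@(3, 7): e=[6,24,6] → #
    (2,3)@(5, 7): e=[2,20,14] → #
    (3,3)@(7, 7): e=[-2,16,22] → ·
    (1,4)@(3, 9): e=[30,12,-6] → ·
    (2,4)@(5, 9): e=[26,8,2] → #
    (3,4)@(7, 9): e=[22,4,10] → #
    (4,4)@(9, 9): e=[18,0,18] → ·  [on edge]
    (1,5)@(3, 11): e=[54,0,-18] → ·  [on edge]
    (2,5)@(5, 11): e=[50,-4,-10] → ·
    (3,5)@(7, 11): e=[46,-8,-2] → ·
  covered (4 px):
    · · · · · · ·
    · · · · · · ·
    · · · · · · ·
    · # # · · · ·
    · · # # · · ·
    · · · · · · ·
    · · · · · · ·
T2:
  2·area = 56
  edge (8, 12)→(6, 2): d=(-2,-10) top-left  bias=+0
  edge (6, 2)→(12, 4): d=(6,2) right/bottom  bias=-1
  edge (12, 4)→(8, 12): d=(-4,8) right/bottom  bias=-1
    (1,0)@(3, 1): e=[-28,0,84] → ·  [on edge]
    (3,1)@(7, 3): e=[8,4,44] → #
    (4,1)@(9, 3): e=[28,0,28] → ·  [on edge]
    (3,2)@(7, 5): e=[4,16,36] → #
    (4,2)@(9, 5): e=[24,12,20] → #
    (5,2)@(11, 5): e=[44,8,4] → #
    (6,2)@(13, 5): e=[64,4,-12] → ·
    (3,3)@(7, 7): e=[0,28,28] → #  [on edge]
    (5,3)@(11, 7): e=[40,20,-4] → ·
    (3,4)@(7, 9): e=[-4,40,20] → ·
    (4,4)@(9, 9): e=[16,36,4] → #
    (5,4)@(11, 9): e=[36,32,-12] → ·
  covered (7 px):
    · · · · · · ·
    · · · # · · ·
    · · · # # # ·
    · · · # # · ·
    · · · · # · ·
    · · · · · · ·
    · · · · · · ·

Final: [[1,2],[2,2],[3,2],[4,2],[1,3]]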